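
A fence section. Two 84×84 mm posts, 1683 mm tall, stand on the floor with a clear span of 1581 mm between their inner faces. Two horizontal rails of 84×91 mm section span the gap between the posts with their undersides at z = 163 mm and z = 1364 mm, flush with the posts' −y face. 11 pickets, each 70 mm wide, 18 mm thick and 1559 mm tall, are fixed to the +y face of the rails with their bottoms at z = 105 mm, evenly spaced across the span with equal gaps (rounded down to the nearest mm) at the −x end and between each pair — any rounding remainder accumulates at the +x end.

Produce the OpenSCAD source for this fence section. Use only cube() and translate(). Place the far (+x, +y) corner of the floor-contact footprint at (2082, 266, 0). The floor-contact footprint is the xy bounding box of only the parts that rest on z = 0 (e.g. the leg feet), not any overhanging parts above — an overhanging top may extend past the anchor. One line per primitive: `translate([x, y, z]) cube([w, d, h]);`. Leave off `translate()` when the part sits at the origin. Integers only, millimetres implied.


translate([333, 182, 0]) cube([84, 84, 1683]);
translate([1998, 182, 0]) cube([84, 84, 1683]);
translate([417, 182, 163]) cube([1581, 84, 91]);
translate([417, 182, 1364]) cube([1581, 84, 91]);
translate([484, 266, 105]) cube([70, 18, 1559]);
translate([621, 266, 105]) cube([70, 18, 1559]);
translate([758, 266, 105]) cube([70, 18, 1559]);
translate([895, 266, 105]) cube([70, 18, 1559]);
translate([1032, 266, 105]) cube([70, 18, 1559]);
translate([1169, 266, 105]) cube([70, 18, 1559]);
translate([1306, 266, 105]) cube([70, 18, 1559]);
translate([1443, 266, 105]) cube([70, 18, 1559]);
translate([1580, 266, 105]) cube([70, 18, 1559]);
translate([1717, 266, 105]) cube([70, 18, 1559]);
translate([1854, 266, 105]) cube([70, 18, 1559]);


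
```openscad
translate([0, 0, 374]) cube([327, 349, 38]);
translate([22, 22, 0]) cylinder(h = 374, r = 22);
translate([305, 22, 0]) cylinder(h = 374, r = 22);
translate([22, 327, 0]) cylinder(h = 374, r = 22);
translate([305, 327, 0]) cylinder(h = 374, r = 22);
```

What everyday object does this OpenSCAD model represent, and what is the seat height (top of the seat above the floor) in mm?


A stool. The seat height is 412 mm.

A 327×349×38 slab at z = 374 on four corner cylinders — a stool. The seat top is 374 + 38 = 412 mm.


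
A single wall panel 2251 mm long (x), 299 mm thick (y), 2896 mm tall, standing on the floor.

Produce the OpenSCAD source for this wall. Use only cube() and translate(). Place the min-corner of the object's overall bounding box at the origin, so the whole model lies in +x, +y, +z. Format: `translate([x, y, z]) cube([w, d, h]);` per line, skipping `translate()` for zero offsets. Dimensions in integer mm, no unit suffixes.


cube([2251, 299, 2896]);


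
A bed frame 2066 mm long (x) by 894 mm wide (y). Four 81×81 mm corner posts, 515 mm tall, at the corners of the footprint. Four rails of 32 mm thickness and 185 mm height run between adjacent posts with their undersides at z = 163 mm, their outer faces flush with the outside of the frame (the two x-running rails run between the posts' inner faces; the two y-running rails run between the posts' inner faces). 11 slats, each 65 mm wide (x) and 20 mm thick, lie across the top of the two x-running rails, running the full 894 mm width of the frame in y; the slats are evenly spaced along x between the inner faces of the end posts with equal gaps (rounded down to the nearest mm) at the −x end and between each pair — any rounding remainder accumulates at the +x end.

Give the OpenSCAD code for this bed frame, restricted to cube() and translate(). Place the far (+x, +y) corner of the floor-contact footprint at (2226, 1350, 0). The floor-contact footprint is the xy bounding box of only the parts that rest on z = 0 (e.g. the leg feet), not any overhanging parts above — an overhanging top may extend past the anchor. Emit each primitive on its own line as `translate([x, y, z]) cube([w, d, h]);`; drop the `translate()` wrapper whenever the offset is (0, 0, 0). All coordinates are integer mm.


translate([160, 456, 0]) cube([81, 81, 515]);
translate([160, 1269, 0]) cube([81, 81, 515]);
translate([2145, 456, 0]) cube([81, 81, 515]);
translate([2145, 1269, 0]) cube([81, 81, 515]);
translate([241, 456, 163]) cube([1904, 32, 185]);
translate([241, 1318, 163]) cube([1904, 32, 185]);
translate([160, 537, 163]) cube([32, 732, 185]);
translate([2194, 537, 163]) cube([32, 732, 185]);
translate([340, 456, 348]) cube([65, 894, 20]);
translate([504, 456, 348]) cube([65, 894, 20]);
translate([668, 456, 348]) cube([65, 894, 20]);
translate([832, 456, 348]) cube([65, 894, 20]);
translate([996, 456, 348]) cube([65, 894, 20]);
translate([1160, 456, 348]) cube([65, 894, 20]);
translate([1324, 456, 348]) cube([65, 894, 20]);
translate([1488, 456, 348]) cube([65, 894, 20]);
translate([1652, 456, 348]) cube([65, 894, 20]);
translate([1816, 456, 348]) cube([65, 894, 20]);
translate([1980, 456, 348]) cube([65, 894, 20]);


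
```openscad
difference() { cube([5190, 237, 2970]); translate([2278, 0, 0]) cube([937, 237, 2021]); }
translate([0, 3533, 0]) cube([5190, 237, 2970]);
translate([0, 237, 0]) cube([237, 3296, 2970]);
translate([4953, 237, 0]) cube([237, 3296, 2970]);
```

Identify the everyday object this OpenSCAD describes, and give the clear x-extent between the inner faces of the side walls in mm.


A single room. The interior width is 4716 mm.

Four walls enclosing a rectangle with a door in the front wall — a room. Outside width 5190 minus two 237 mm walls gives 4716 mm.


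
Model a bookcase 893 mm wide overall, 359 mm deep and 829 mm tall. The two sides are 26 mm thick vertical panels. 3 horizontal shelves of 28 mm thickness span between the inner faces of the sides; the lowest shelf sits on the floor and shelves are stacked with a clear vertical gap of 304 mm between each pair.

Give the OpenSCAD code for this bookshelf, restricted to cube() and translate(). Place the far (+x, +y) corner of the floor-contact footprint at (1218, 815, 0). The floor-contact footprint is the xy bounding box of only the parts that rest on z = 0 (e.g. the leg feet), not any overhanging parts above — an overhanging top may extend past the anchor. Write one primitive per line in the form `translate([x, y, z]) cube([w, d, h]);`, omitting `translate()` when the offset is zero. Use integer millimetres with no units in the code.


translate([325, 456, 0]) cube([26, 359, 829]);
translate([1192, 456, 0]) cube([26, 359, 829]);
translate([351, 456, 0]) cube([841, 359, 28]);
translate([351, 456, 332]) cube([841, 359, 28]);
translate([351, 456, 664]) cube([841, 359, 28]);


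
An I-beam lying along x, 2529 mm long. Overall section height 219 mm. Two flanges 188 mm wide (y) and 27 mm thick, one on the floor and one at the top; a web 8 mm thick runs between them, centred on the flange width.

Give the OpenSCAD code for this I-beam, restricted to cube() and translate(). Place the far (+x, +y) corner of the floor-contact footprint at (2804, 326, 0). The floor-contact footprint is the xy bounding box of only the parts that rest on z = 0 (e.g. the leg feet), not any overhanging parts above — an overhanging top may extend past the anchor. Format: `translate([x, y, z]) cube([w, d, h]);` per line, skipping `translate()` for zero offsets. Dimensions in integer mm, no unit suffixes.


translate([275, 138, 0]) cube([2529, 188, 27]);
translate([275, 228, 27]) cube([2529, 8, 165]);
translate([275, 138, 192]) cube([2529, 188, 27]);


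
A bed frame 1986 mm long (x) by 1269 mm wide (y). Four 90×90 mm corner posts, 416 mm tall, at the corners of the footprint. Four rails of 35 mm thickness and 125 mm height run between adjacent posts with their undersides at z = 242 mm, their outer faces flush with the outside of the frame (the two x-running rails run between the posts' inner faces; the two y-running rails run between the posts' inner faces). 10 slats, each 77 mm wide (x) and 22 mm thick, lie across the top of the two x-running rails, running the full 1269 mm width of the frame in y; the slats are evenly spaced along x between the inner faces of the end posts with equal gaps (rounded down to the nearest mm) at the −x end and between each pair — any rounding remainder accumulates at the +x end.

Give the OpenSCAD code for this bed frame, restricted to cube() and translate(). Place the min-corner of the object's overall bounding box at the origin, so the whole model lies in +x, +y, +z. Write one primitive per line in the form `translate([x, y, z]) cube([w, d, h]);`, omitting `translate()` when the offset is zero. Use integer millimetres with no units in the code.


cube([90, 90, 416]);
translate([0, 1179, 0]) cube([90, 90, 416]);
translate([1896, 0, 0]) cube([90, 90, 416]);
translate([1896, 1179, 0]) cube([90, 90, 416]);
translate([90, 0, 242]) cube([1806, 35, 125]);
translate([90, 1234, 242]) cube([1806, 35, 125]);
translate([0, 90, 242]) cube([35, 1089, 125]);
translate([1951, 90, 242]) cube([35, 1089, 125]);
translate([184, 0, 367]) cube([77, 1269, 22]);
translate([355, 0, 367]) cube([77, 1269, 22]);
translate([526, 0, 367]) cube([77, 1269, 22]);
translate([697, 0, 367]) cube([77, 1269, 22]);
translate([868, 0, 367]) cube([77, 1269, 22]);
translate([1039, 0, 367]) cube([77, 1269, 22]);
translate([1210, 0, 367]) cube([77, 1269, 22]);
translate([1381, 0, 367]) cube([77, 1269, 22]);
translate([1552, 0, 367]) cube([77, 1269, 22]);
translate([1723, 0, 367]) cube([77, 1269, 22]);


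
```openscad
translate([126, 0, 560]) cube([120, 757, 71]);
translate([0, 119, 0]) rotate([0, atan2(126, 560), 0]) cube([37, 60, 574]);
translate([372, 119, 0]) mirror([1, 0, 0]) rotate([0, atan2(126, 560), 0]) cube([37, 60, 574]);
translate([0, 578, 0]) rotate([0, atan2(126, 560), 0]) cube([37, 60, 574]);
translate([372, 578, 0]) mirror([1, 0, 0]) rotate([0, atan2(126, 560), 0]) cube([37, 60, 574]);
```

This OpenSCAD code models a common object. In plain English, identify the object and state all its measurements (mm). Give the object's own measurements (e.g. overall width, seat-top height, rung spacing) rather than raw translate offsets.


A sawhorse. A 120×757×71 mm beam (x, y, z) sits on two A-frame leg pairs. Each pair is two raked legs of 37×60 mm section (60 mm along y) splaying symmetrically in x. Each leg rises 560 mm vertically over 126 mm of horizontal reach and is 574 mm long along its own axis. Every leg's outer bottom edge rests on the floor and its outer top edge meets a bottom edge of the beam — the left legs (tilting toward +x) meet the beam's −x bottom edge, the right legs (their mirror images, tilting toward −x) meet its +x bottom edge — so the leg tops tuck under the beam, the beam's underside is 560 mm above the floor, and the feet are 372 mm apart outside-to-outside with the beam centred between them. The two leg pairs are set in 119 mm from either end of the beam.


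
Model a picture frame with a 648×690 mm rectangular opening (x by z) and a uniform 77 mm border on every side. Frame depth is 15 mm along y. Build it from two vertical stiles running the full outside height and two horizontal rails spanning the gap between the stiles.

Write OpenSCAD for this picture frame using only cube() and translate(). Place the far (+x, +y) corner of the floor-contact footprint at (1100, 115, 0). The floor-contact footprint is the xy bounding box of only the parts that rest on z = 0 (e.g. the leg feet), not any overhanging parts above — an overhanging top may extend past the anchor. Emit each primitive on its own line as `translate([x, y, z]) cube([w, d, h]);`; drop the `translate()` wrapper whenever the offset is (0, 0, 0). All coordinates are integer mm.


translate([298, 100, 0]) cube([77, 15, 844]);
translate([1023, 100, 0]) cube([77, 15, 844]);
translate([375, 100, 0]) cube([648, 15, 77]);
translate([375, 100, 767]) cube([648, 15, 77]);


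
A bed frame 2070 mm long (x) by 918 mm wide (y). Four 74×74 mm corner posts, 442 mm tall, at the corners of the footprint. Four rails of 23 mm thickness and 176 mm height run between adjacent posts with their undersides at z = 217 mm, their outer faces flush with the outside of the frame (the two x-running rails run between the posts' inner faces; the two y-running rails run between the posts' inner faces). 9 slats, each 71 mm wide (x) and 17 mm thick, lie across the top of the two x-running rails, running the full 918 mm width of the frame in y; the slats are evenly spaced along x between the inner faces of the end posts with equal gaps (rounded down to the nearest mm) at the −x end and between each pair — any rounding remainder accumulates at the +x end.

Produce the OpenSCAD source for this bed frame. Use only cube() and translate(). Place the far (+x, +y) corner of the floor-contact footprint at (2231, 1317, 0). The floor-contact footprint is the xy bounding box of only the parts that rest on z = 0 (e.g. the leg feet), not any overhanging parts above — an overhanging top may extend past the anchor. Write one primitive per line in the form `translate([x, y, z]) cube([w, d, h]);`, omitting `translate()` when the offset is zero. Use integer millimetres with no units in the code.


translate([161, 399, 0]) cube([74, 74, 442]);
translate([161, 1243, 0]) cube([74, 74, 442]);
translate([2157, 399, 0]) cube([74, 74, 442]);
translate([2157, 1243, 0]) cube([74, 74, 442]);
translate([235, 399, 217]) cube([1922, 23, 176]);
translate([235, 1294, 217]) cube([1922, 23, 176]);
translate([161, 473, 217]) cube([23, 770, 176]);
translate([2208, 473, 217]) cube([23, 770, 176]);
translate([363, 399, 393]) cube([71, 918, 17]);
translate([562, 399, 393]) cube([71, 918, 17]);
translate([761, 399, 393]) cube([71, 918, 17]);
translate([960, 399, 393]) cube([71, 918, 17]);
translate([1159, 399, 393]) cube([71, 918, 17]);
translate([1358, 399, 393]) cube([71, 918, 17]);
translate([1557, 399, 393]) cube([71, 918, 17]);
translate([1756, 399, 393]) cube([71, 918, 17]);
translate([1955, 399, 393]) cube([71, 918, 17]);


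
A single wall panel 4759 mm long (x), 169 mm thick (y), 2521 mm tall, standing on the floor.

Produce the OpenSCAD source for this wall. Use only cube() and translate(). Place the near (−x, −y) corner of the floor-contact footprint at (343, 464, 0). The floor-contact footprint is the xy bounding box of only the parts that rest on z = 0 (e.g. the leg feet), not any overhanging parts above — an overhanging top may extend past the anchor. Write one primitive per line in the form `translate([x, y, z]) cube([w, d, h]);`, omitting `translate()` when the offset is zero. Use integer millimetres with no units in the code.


translate([343, 464, 0]) cube([4759, 169, 2521]);


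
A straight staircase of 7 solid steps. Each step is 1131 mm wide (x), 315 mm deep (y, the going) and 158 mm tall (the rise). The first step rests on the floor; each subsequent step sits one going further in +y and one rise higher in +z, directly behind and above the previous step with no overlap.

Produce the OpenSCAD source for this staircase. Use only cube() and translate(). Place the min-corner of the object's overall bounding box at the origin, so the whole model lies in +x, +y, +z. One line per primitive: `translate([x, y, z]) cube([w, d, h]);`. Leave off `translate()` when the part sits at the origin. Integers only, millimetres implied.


cube([1131, 315, 158]);
translate([0, 315, 158]) cube([1131, 315, 158]);
translate([0, 630, 316]) cube([1131, 315, 158]);
translate([0, 945, 474]) cube([1131, 315, 158]);
translate([0, 1260, 632]) cube([1131, 315, 158]);
translate([0, 1575, 790]) cube([1131, 315, 158]);
translate([0, 1890, 948]) cube([1131, 315, 158]);


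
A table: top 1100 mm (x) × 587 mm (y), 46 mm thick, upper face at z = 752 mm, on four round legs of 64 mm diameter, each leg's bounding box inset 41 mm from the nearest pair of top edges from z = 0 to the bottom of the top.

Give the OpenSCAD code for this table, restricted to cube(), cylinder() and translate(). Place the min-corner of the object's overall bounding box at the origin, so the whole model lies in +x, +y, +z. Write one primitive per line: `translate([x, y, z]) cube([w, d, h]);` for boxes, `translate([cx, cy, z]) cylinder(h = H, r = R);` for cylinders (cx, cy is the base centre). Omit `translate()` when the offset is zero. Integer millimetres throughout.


// leg_h = 752 - 46 = 706
translate([0, 0, 706]) cube([1100, 587, 46]);
translate([73, 73, 0]) cylinder(h = 706, r = 32);
translate([1027, 73, 0]) cylinder(h = 706, r = 32);
translate([73, 514, 0]) cylinder(h = 706, r = 32);
translate([1027, 514, 0]) cylinder(h = 706, r = 32);


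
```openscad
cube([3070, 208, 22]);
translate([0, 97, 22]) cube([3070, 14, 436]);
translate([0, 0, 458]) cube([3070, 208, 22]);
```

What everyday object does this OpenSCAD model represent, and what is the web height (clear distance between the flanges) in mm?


An I-beam. The web height is 436 mm.

Two wide flanges with a thin centred web — an I-beam. Overall 480 mm minus two 22 mm flanges gives a web of 480 − 2·22 = 436 mm.


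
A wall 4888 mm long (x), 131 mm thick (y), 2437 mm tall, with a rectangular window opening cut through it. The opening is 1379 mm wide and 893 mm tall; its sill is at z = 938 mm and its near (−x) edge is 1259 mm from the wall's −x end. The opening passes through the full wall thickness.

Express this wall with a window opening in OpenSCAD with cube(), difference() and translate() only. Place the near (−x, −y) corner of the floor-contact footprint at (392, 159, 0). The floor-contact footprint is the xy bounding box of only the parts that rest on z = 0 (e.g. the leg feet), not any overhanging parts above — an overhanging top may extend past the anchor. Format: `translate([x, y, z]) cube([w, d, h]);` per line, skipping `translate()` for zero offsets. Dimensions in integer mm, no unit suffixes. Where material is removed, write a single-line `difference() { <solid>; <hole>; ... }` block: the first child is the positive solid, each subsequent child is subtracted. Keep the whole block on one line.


difference() { translate([392, 159, 0]) cube([4888, 131, 2437]); translate([1651, 159, 938]) cube([1379, 131, 893]); }


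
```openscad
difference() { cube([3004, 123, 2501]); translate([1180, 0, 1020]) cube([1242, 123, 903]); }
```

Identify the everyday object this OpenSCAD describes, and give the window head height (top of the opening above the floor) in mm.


A wall with a window opening. The window head height is 1923 mm.

A wall with a rectangular opening subtracted — a window. Sill at z = 1020, opening 903 mm tall, so the head is at 1020 + 903 = 1923 mm.


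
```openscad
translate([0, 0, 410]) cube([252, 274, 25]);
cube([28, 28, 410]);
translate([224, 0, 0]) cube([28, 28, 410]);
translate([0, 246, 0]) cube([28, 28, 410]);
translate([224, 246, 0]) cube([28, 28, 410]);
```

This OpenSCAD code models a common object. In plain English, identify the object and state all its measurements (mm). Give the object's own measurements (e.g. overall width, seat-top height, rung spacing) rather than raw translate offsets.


A four-legged stool. The seat is a 252×274×25 mm slab whose top surface is at z = 435 mm; four square legs, each 28×28 mm in cross-section, run from the floor (z = 0) to the underside of the seat, each flush with a corner of the seat.


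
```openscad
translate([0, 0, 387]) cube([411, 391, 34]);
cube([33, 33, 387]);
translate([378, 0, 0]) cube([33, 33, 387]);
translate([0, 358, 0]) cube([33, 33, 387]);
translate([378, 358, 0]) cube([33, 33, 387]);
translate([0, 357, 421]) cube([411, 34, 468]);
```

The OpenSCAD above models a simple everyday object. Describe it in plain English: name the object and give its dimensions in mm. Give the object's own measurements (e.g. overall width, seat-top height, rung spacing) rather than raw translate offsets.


A chair. The seat is a 411×391×34 mm slab with its top at z = 421 mm, on four 33×33 mm corner legs (flush with the seat edges, standing on z = 0). A flat backrest 34 mm thick, 468 mm tall, spans the full seat width and rises from the seat top along its +y edge, rear face flush with the rear of the seat.


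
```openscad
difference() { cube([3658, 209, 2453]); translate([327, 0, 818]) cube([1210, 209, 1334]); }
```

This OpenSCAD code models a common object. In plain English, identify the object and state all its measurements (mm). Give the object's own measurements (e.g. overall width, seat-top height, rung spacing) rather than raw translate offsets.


A wall 3658 mm long (x), 209 mm thick (y), 2453 mm tall, with a rectangular window opening cut through it. The opening is 1210 mm wide and 1334 mm tall; its sill is at z = 818 mm and its near (−x) edge is 327 mm from the wall's −x end. The opening passes through the full wall thickness.


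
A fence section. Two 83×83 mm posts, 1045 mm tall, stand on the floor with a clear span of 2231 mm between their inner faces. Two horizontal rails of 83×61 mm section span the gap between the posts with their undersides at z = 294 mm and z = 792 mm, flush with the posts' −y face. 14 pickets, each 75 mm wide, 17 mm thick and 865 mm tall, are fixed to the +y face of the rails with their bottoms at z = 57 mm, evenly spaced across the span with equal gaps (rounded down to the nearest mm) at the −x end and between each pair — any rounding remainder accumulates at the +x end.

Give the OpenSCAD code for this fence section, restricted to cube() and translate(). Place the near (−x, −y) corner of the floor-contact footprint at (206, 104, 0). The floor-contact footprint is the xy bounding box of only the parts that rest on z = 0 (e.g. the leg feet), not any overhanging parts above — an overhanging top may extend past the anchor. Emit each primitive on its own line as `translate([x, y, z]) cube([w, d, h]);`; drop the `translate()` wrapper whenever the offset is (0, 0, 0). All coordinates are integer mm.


translate([206, 104, 0]) cube([83, 83, 1045]);
translate([2520, 104, 0]) cube([83, 83, 1045]);
translate([289, 104, 294]) cube([2231, 83, 61]);
translate([289, 104, 792]) cube([2231, 83, 61]);
translate([367, 187, 57]) cube([75, 17, 865]);
translate([520, 187, 57]) cube([75, 17, 865]);
translate([673, 187, 57]) cube([75, 17, 865]);
translate([826, 187, 57]) cube([75, 17, 865]);
translate([979, 187, 57]) cube([75, 17, 865]);
translate([1132, 187, 57]) cube([75, 17, 865]);
translate([1285, 187, 57]) cube([75, 17, 865]);
translate([1438, 187, 57]) cube([75, 17, 865]);
translate([1591, 187, 57]) cube([75, 17, 865]);
translate([1744, 187, 57]) cube([75, 17, 865]);
translate([1897, 187, 57]) cube([75, 17, 865]);
translate([2050, 187, 57]) cube([75, 17, 865]);
translate([2203, 187, 57]) cube([75, 17, 865]);
translate([2356, 187, 57]) cube([75, 17, 865]);


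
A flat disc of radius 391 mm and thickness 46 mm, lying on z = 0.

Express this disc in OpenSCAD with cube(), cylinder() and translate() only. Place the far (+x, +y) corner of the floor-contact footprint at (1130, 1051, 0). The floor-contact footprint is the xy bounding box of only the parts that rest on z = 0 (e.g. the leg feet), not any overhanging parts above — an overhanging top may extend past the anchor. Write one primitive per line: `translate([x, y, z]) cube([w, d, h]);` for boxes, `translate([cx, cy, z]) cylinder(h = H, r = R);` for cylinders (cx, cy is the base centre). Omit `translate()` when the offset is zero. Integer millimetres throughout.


translate([739, 660, 0]) cylinder(h = 46, r = 391);


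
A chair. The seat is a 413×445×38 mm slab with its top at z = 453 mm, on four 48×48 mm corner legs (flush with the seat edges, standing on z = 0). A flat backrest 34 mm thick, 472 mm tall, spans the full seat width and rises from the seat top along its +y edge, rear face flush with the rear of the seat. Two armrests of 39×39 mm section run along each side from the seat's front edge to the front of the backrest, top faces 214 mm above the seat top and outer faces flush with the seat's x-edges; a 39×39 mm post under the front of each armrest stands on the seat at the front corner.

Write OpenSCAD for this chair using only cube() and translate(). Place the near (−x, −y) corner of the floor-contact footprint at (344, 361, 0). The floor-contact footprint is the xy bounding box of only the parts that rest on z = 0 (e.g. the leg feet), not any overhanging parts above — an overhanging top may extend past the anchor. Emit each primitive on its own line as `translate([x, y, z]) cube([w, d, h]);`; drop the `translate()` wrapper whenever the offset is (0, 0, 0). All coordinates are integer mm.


translate([344, 361, 415]) cube([413, 445, 38]);
translate([344, 361, 0]) cube([48, 48, 415]);
translate([709, 361, 0]) cube([48, 48, 415]);
translate([344, 758, 0]) cube([48, 48, 415]);
translate([709, 758, 0]) cube([48, 48, 415]);
translate([344, 772, 453]) cube([413, 34, 472]);
translate([344, 361, 628]) cube([39, 411, 39]);
translate([718, 361, 628]) cube([39, 411, 39]);
translate([344, 361, 453]) cube([39, 39, 175]);
translate([718, 361, 453]) cube([39, 39, 175]);


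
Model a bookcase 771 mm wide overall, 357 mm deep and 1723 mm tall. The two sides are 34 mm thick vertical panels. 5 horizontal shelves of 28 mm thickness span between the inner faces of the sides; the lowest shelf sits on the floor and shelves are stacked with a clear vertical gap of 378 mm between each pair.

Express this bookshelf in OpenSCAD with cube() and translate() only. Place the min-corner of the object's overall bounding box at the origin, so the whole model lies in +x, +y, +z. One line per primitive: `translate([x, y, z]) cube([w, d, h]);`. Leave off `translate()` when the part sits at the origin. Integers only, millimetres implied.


cube([34, 357, 1723]);
translate([737, 0, 0]) cube([34, 357, 1723]);
translate([34, 0, 0]) cube([703, 357, 28]);
translate([34, 0, 406]) cube([703, 357, 28]);
translate([34, 0, 812]) cube([703, 357, 28]);
translate([34, 0, 1218]) cube([703, 357, 28]);
translate([34, 0, 1624]) cube([703, 357, 28]);


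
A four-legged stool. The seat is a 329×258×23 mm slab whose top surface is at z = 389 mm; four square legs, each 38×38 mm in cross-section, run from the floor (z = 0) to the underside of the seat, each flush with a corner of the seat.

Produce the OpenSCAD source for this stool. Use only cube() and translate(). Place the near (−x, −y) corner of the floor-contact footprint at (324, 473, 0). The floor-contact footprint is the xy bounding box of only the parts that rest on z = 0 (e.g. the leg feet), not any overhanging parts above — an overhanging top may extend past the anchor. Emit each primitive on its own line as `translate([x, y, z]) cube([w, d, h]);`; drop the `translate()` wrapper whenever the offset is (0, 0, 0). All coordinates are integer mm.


translate([324, 473, 366]) cube([329, 258, 23]);
translate([324, 473, 0]) cube([38, 38, 366]);
translate([615, 473, 0]) cube([38, 38, 366]);
translate([324, 693, 0]) cube([38, 38, 366]);
translate([615, 693, 0]) cube([38, 38, 366]);


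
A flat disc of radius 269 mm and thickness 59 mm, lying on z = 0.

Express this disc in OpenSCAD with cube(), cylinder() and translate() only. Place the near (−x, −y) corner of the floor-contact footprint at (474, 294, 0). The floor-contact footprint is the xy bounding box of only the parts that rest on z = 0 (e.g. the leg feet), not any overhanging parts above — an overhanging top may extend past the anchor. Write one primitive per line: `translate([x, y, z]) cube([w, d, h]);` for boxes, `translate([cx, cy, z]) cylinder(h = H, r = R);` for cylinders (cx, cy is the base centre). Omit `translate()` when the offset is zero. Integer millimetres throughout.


translate([743, 563, 0]) cylinder(h = 59, r = 269);


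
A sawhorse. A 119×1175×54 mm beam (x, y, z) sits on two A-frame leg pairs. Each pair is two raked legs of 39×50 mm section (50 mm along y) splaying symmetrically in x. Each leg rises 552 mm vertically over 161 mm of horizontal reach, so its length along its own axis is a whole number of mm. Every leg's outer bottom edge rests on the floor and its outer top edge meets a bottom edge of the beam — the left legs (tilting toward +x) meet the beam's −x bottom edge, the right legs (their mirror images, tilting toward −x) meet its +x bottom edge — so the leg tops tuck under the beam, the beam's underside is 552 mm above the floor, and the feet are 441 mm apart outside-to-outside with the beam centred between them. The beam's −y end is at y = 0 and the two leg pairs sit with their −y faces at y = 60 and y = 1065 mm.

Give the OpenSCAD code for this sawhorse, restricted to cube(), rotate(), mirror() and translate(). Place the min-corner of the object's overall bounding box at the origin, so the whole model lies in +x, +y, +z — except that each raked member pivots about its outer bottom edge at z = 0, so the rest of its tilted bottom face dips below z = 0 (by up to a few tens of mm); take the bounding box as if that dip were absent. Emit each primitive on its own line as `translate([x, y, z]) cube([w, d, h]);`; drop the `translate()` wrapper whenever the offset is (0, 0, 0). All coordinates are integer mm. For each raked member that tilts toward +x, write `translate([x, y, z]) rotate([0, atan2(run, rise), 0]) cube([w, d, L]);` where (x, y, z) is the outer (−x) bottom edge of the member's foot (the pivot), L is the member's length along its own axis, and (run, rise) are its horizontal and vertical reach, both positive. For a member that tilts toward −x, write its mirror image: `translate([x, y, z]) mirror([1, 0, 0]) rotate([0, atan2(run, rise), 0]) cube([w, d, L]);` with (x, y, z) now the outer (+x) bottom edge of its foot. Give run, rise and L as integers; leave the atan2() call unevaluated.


translate([161, 0, 552]) cube([119, 1175, 54]);
translate([0, 60, 0]) rotate([0, atan2(161, 552), 0]) cube([39, 50, 575]);
translate([441, 60, 0]) mirror([1, 0, 0]) rotate([0, atan2(161, 552), 0]) cube([39, 50, 575]);
translate([0, 1065, 0]) rotate([0, atan2(161, 552), 0]) cube([39, 50, 575]);
translate([441, 1065, 0]) mirror([1, 0, 0]) rotate([0, atan2(161, 552), 0]) cube([39, 50, 575]);


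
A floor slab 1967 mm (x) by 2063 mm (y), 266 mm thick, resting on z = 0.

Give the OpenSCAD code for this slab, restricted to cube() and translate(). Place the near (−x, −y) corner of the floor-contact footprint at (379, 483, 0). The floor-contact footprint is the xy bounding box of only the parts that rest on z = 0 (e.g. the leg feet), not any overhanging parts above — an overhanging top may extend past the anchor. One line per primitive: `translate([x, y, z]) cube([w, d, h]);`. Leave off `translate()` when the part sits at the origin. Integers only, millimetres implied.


translate([379, 483, 0]) cube([1967, 2063, 266]);


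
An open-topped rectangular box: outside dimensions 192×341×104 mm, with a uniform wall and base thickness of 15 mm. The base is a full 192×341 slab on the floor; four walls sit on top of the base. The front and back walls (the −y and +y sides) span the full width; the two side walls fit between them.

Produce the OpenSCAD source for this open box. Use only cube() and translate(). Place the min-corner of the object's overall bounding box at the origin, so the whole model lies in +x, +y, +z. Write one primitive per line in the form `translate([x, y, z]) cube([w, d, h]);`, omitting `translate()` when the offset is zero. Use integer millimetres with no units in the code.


cube([192, 341, 15]);
translate([0, 0, 15]) cube([192, 15, 89]);
translate([0, 326, 15]) cube([192, 15, 89]);
translate([0, 15, 15]) cube([15, 311, 89]);
translate([177, 15, 15]) cube([15, 311, 89]);


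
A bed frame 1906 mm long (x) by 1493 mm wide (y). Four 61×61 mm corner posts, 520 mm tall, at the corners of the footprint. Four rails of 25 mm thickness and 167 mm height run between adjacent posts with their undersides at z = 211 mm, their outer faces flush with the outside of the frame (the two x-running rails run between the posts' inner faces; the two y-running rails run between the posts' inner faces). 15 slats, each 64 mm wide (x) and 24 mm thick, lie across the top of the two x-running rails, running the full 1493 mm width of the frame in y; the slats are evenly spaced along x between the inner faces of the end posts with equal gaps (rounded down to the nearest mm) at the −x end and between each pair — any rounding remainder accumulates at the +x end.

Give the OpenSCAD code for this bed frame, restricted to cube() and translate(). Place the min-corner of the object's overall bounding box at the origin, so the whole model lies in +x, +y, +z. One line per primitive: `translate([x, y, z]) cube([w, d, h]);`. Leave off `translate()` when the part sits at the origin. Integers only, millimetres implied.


cube([61, 61, 520]);
translate([0, 1432, 0]) cube([61, 61, 520]);
translate([1845, 0, 0]) cube([61, 61, 520]);
translate([1845, 1432, 0]) cube([61, 61, 520]);
translate([61, 0, 211]) cube([1784, 25, 167]);
translate([61, 1468, 211]) cube([1784, 25, 167]);
translate([0, 61, 211]) cube([25, 1371, 167]);
translate([1881, 61, 211]) cube([25, 1371, 167]);
translate([112, 0, 378]) cube([64, 1493, 24]);
translate([227, 0, 378]) cube([64, 1493, 24]);
translate([342, 0, 378]) cube([64, 1493, 24]);
translate([457, 0, 378]) cube([64, 1493, 24]);
translate([572, 0, 378]) cube([64, 1493, 24]);
translate([687, 0, 378]) cube([64, 1493, 24]);
translate([802, 0, 378]) cube([64, 1493, 24]);
translate([917, 0, 378]) cube([64, 1493, 24]);
translate([1032, 0, 378]) cube([64, 1493, 24]);
translate([1147, 0, 378]) cube([64, 1493, 24]);
translate([1262, 0, 378]) cube([64, 1493, 24]);
translate([1377, 0, 378]) cube([64, 1493, 24]);
translate([1492, 0, 378]) cube([64, 1493, 24]);
translate([1607, 0, 378]) cube([64, 1493, 24]);
translate([1722, 0, 378]) cube([64, 1493, 24]);


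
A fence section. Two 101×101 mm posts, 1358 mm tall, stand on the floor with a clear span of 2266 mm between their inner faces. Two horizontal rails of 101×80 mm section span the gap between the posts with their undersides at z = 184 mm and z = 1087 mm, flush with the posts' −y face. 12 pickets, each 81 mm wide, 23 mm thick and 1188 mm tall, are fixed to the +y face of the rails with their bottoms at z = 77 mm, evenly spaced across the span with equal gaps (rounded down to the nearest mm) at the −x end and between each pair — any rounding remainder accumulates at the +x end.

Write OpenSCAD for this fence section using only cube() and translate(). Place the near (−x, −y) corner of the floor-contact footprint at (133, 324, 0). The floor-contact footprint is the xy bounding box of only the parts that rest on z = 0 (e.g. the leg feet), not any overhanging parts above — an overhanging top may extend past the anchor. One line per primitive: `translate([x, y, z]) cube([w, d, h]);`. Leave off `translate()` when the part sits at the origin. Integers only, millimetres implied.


translate([133, 324, 0]) cube([101, 101, 1358]);
translate([2500, 324, 0]) cube([101, 101, 1358]);
translate([234, 324, 184]) cube([2266, 101, 80]);
translate([234, 324, 1087]) cube([2266, 101, 80]);
translate([333, 425, 77]) cube([81, 23, 1188]);
translate([513, 425, 77]) cube([81, 23, 1188]);
translate([693, 425, 77]) cube([81, 23, 1188]);
translate([873, 425, 77]) cube([81, 23, 1188]);
translate([1053, 425, 77]) cube([81, 23, 1188]);
translate([1233, 425, 77]) cube([81, 23, 1188]);
translate([1413, 425, 77]) cube([81, 23, 1188]);
translate([1593, 425, 77]) cube([81, 23, 1188]);
translate([1773, 425, 77]) cube([81, 23, 1188]);
translate([1953, 425, 77]) cube([81, 23, 1188]);
translate([2133, 425, 77]) cube([81, 23, 1188]);
translate([2313, 425, 77]) cube([81, 23, 1188]);


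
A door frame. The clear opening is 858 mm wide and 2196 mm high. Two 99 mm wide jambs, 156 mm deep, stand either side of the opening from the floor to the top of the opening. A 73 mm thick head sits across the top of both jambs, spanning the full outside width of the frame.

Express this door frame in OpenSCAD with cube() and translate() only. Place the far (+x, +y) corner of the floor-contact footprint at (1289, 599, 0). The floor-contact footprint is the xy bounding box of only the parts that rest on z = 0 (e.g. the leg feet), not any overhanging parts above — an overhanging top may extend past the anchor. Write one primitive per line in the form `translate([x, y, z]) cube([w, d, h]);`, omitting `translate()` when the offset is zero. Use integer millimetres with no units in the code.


translate([233, 443, 0]) cube([99, 156, 2196]);
translate([1190, 443, 0]) cube([99, 156, 2196]);
translate([233, 443, 2196]) cube([1056, 156, 73]);


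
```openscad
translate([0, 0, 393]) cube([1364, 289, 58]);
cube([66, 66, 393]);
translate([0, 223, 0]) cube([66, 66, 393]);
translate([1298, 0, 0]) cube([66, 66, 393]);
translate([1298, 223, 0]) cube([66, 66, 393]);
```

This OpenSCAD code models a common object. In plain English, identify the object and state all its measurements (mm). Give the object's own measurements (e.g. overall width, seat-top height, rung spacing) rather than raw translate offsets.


A long wooden bench with a 1364 mm (x) × 289 mm (y) seat, 58 mm thick, its top surface 451 mm above the floor. Four 66 mm square legs at the seat corners, flush with the edges, run from z = 0 to the seat underside.


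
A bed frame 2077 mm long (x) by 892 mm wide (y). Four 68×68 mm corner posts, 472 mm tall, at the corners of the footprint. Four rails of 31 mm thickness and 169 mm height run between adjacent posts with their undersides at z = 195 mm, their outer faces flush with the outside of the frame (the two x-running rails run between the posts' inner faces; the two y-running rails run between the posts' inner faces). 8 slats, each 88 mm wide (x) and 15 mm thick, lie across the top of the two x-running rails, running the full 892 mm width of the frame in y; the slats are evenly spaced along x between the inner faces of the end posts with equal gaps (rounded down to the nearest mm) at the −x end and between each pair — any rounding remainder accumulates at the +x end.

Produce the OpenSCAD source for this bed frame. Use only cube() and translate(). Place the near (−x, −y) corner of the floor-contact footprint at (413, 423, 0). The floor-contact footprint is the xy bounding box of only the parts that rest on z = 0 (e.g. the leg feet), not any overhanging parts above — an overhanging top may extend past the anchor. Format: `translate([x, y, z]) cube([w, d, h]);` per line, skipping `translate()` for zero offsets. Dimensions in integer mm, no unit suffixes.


// slat z = rail_z + rail_h = 195 + 169 = 364
// slat gap = ⌊(1941 − 8·88) / 9⌋ = 137
translate([413, 423, 0]) cube([68, 68, 472]);
translate([413, 1247, 0]) cube([68, 68, 472]);
translate([2422, 423, 0]) cube([68, 68, 472]);
translate([2422, 1247, 0]) cube([68, 68, 472]);
translate([481, 423, 195]) cube([1941, 31, 169]);
translate([481, 1284, 195]) cube([1941, 31, 169]);
translate([413, 491, 195]) cube([31, 756, 169]);
translate([2459, 491, 195]) cube([31, 756, 169]);
translate([618, 423, 364]) cube([88, 892, 15]);
translate([843, 423, 364]) cube([88, 892, 15]);
translate([1068, 423, 364]) cube([88, 892, 15]);
translate([1293, 423, 364]) cube([88, 892, 15]);
translate([1518, 423, 364]) cube([88, 892, 15]);
translate([1743, 423, 364]) cube([88, 892, 15]);
translate([1968, 423, 364]) cube([88, 892, 15]);
translate([2193, 423, 364]) cube([88, 892, 15]);


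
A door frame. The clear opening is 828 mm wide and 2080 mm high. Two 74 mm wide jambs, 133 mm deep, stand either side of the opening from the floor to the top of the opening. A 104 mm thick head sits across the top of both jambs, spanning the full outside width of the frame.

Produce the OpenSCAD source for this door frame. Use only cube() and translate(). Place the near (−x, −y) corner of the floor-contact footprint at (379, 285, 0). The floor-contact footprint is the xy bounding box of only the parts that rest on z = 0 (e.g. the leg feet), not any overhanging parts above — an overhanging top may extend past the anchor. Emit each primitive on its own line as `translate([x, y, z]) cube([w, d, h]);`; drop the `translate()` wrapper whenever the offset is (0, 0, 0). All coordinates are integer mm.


translate([379, 285, 0]) cube([74, 133, 2080]);
translate([1281, 285, 0]) cube([74, 133, 2080]);
translate([379, 285, 2080]) cube([976, 133, 104]);
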